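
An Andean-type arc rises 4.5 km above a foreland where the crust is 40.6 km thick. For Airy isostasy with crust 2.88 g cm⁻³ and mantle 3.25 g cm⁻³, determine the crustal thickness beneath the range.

80.1 km

Root depth r = h ρ_c / (ρ_m − ρ_c) = 4.5 km × 2.88 / 0.37 = 35.03 km.
Total thickness = T + h + r = 40.6 km + 4.5 km + 35.03 km = 80.1 km.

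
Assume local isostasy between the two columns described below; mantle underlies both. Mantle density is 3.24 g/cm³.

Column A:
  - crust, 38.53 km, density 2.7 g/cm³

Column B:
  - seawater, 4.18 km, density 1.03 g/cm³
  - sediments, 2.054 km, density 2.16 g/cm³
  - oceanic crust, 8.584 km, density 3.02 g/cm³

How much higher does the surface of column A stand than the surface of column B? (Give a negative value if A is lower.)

2.3 km

For any compensation level in the mantle, the mantle terms cancel and isostasy reduces to e = (Σt_A − Σt_B) − (Σ(ρt)_A − Σ(ρt)_B) / ρ_m.
Σt_A = 38.53 km; Σt_B = 14.818 km; Σ(ρt)_A = 104.031; Σ(ρt)_B = 34.66572 (in km·g/cm³).
e = (38.53 − 14.818) − (104.031 − 34.66572) / 3.24 = 2.3 km.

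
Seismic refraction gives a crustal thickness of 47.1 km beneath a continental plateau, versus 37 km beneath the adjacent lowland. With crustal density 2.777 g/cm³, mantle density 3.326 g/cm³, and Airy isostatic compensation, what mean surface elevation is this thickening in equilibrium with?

Excess crust Δ = 47.1 km − 37 km = 10.1 km, split between elevation h and root r with h + r = Δ.
Airy balance ρ_c h = (ρ_m − ρ_c) r gives r = h ρ_c/(ρ_m − ρ_c), so h (1 + ρ_c/(ρ_m − ρ_c)) = Δ, i.e. h = Δ (ρ_m − ρ_c)/ρ_m.
h = 10.1 km × 0.549/3.326 = 1.67 km.

1.67 km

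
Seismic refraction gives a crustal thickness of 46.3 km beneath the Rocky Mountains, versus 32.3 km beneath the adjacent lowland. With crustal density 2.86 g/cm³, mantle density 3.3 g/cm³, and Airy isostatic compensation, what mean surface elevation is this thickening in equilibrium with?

1.87 km

Excess crust Δ = 46.3 km − 32.3 km = 14 km, split between elevation h and root r with h + r = Δ.
Airy balance ρ_c h = (ρ_m − ρ_c) r gives r = h ρ_c/(ρ_m − ρ_c), so h (1 + ρ_c/(ρ_m − ρ_c)) = Δ, i.e. h = Δ (ρ_m − ρ_c)/ρ_m.
h = 14 km × 0.44/3.3 = 1.87 km.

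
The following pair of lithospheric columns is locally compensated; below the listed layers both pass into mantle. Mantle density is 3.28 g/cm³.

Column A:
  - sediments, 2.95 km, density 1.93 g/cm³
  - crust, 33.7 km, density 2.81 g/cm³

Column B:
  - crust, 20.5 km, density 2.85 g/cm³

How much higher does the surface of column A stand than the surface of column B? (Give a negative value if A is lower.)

For any compensation level in the mantle, the mantle terms cancel and isostasy reduces to e = (Σt_A − Σt_B) − (Σ(ρt)_A − Σ(ρt)_B) / ρ_m.
Σt_A = 36.65 km; Σt_B = 20.5 km; Σ(ρt)_A = 100.3905; Σ(ρt)_B = 58.425 (in km·g/cm³).
e = (36.65 − 20.5) − (100.3905 − 58.425) / 3.28 = 3.36 km.

3.36 km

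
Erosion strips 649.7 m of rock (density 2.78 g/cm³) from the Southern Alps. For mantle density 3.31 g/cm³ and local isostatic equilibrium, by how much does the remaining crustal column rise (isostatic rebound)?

546 m

Unloading: uplift u = e ρ_c/ρ_m = 649.7 m × 2.78/3.31 = 546 m.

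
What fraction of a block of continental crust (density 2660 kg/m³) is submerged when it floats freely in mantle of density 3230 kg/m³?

Submerged fraction = ρ_obj/ρ_fluid = 2660/3230 = 0.824.

0.824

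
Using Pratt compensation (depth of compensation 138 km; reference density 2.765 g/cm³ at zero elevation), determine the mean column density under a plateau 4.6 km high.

Pratt balance: ρ_ref D = ρ (D + h).
ρ = ρ_ref D/(D + h) = 2.765 × 138 km/(138 km + 4.6 km) = 2.68 g/cm³.

2.68 g/cm³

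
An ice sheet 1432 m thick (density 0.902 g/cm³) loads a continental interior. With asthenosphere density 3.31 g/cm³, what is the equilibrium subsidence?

Balancing pressure at the compensation depth: the ice load ρ_ice t is balanced by mantle displaced below, ρ_m s.
s = t ρ_ice / ρ_m = 1432 m × 0.902/3.31 = 390 m.

390 m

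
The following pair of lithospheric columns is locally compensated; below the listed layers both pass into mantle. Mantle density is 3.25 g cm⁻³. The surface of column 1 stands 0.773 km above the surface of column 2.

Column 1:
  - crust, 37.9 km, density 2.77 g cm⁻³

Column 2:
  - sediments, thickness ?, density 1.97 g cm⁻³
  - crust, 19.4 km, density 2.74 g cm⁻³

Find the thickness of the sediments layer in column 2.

Take the compensation level at the base of the deeper column (depth z_c below the surface of column 1) and equate Σ ρ_i t_i down to z_c; mantle fills any gap and the z_c terms cancel.
Column 1: 37.9×2.77 + (z_c − 37.9)×3.25
Column 2: 0.773×0 + x×1.97 + 19.4×2.74 + (z_c − 0.773 − 19.4 − x)×3.25
The z_c×3.25 term appears on both sides and cancels. Collect the known terms of each column as K = Σ(ρt)_known − 3.25 × (depth of known layers): K_1 = 104.983 − 3.25×37.9 = −18.192; K_2 = 53.156 − 3.25×(0.773 + 19.4) = −12.40625.
Balance: K_1 = K_2 − x×(3.25 − 1.97), so x = (K_2 − K_1)/(3.25 − 1.97) = 5.78575/1.28 = 4.52 km.

4.52 km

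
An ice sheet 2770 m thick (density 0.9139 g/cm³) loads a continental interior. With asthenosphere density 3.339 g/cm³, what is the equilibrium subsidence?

758 m

Equating mass per unit area of the two columns: the ice load ρ_ice t is balanced by mantle displaced below, ρ_m s.
s = t ρ_ice / ρ_m = 2770 m × 0.9139/3.339 = 758 m.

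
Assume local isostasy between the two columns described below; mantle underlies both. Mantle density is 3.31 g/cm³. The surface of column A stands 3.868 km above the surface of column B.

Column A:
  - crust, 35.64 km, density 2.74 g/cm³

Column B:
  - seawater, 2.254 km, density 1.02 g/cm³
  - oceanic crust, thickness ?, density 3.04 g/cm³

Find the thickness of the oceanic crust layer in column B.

8.7 km

Take the compensation level at the base of the deeper column (depth z_c below the surface of column A) and equate Σ ρ_i t_i down to z_c; mantle fills any gap and the z_c terms cancel.
Column A: 35.64×2.74 + (z_c − 35.64)×3.31
Column B: 3.868×0 + 2.254×1.02 + x×3.04 + (z_c − 3.868 − 2.254 − x)×3.31
The z_c×3.31 term appears on both sides and cancels. Collect the known terms of each column as K = Σ(ρt)_known − 3.31 × (depth of known layers): K_A = 97.6536 − 3.31×35.64 = −20.3148; K_B = 2.29908 − 3.31×(3.868 + 2.254) = −17.96474.
Balance: K_A = K_B − x×(3.31 − 3.04), so x = (K_B − K_A)/(3.31 − 3.04) = 2.35006/0.27 = 8.7 km.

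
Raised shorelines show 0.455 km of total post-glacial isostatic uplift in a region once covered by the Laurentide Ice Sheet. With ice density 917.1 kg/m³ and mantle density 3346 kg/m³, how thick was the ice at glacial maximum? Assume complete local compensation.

1.66 km

u = t ρ_ice/ρ_m → t = u ρ_m/ρ_ice = 0.455 km × 3346/917.1 = 1.66 km.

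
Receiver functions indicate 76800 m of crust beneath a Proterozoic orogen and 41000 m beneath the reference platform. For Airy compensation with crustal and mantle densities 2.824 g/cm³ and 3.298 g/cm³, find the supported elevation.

5150 m

Excess crust Δ = 76800 m − 41000 m = 35800 m, split between elevation h and root r with h + r = Δ.
Airy balance ρ_c h = (ρ_m − ρ_c) r gives r = h ρ_c/(ρ_m − ρ_c), so h (1 + ρ_c/(ρ_m − ρ_c)) = Δ, i.e. h = Δ (ρ_m − ρ_c)/ρ_m.
h = 35800 m × 0.474/3.298 = 5150 m.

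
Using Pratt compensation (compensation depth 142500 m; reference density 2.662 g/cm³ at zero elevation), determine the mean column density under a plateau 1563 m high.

2.63 g/cm³

Pratt balance: ρ_ref D = ρ (D + h).
ρ = ρ_ref D/(D + h) = 2.662 × 142500 m/(142500 m + 1563 m) = 2.63 g/cm³.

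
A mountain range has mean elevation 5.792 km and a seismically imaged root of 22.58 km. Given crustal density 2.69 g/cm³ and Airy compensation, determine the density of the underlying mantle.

Airy balance: ρ_c h = (ρ_m − ρ_c) r → ρ_m = ρ_c (1 + h/r).
ρ_m = 2.69 × (1 + 5.792 km/22.58 km) = 3.38 g/cm³.

3.38 g/cm³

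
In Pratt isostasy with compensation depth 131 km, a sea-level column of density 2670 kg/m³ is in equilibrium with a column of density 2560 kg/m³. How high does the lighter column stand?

5.63 km

ρ_ref D = ρ (D + h) → h = D (ρ_ref − ρ)/ρ.
h = 131 km × (2670 − 2560)/2560 = 5.63 km.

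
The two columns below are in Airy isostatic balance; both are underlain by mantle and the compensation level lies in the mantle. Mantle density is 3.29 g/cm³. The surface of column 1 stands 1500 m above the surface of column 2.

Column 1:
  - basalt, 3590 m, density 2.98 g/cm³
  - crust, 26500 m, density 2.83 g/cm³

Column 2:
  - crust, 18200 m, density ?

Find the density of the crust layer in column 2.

2.83 g/cm³

Take the compensation level at the base of the deeper column (depth z_c below the surface of column 1) and equate Σ ρ_i t_i down to z_c; mantle fills any gap and the z_c terms cancel.
Column 1: 3590×2.98 + 26500×2.83 + (z_c − 30090)×3.29
Column 2: 1500×0 + 18200×ρ + (z_c − 1500 − 18200)×3.29
The z_c×3.29 term appears on both sides and cancels. Collect the known terms of each column as K = Σ(ρt)_known − 3.29 × (depth of known layers): K_1 = 85693.2 − 3.29×30090 = −13302.9; K_2 = 0 − 3.29×(1500 + 18200) = −64813.
Balance: K_1 = K_2 + 18200×ρ, so ρ = (K_1 − K_2)/18200 = 51510.1/18200 = 2.83 g/cm³.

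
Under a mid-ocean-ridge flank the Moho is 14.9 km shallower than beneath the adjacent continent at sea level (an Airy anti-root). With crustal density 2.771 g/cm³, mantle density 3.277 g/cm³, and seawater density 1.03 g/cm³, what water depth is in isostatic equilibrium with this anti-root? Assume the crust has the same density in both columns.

4.33 km

Replacing a thickness d of crust by seawater at the top must be balanced by replacing crust with mantle at the base: d (ρ_c − ρ_w) = a (ρ_m − ρ_c).
d = a (ρ_m − ρ_c)/(ρ_c − ρ_w) = 14.9 km × 0.506/1.741 = 4.33 km.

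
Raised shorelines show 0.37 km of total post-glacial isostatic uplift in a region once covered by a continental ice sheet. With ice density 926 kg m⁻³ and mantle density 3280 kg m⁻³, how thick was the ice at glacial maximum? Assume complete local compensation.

1.31 km

u = t ρ_ice/ρ_m → t = u ρ_m/ρ_ice = 0.37 km × 3280/926 = 1.31 km.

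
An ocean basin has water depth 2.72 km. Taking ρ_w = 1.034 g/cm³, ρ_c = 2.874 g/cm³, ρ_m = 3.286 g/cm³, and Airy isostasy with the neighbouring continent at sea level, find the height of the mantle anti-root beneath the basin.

In Airy isostatic equilibrium: replacing crust with seawater at the top is compensated by replacing crust with mantle at the base: d (ρ_c − ρ_w) = a (ρ_m − ρ_c).
a = d (ρ_c − ρ_w)/(ρ_m − ρ_c) = 2.72 km × 1.84/0.412 = 12.1 km.

12.1 km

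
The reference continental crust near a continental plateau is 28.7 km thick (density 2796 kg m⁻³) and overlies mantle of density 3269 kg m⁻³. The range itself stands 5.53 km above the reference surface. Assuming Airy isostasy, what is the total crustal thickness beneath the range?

Root depth r = h ρ_c / (ρ_m − ρ_c) = 5.53 km × 2796 / 473 = 32.69 km.
Total thickness = T + h + r = 28.7 km + 5.53 km + 32.69 km = 66.9 km.

66.9 km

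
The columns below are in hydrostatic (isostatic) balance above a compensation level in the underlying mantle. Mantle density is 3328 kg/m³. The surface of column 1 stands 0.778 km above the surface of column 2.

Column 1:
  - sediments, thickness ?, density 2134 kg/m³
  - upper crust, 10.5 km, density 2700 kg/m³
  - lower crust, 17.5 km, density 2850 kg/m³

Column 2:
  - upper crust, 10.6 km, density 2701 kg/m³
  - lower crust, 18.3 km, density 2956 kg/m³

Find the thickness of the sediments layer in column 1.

0.908 km

Take the compensation level at the base of the deeper column (depth z_c below the surface of column 1) and equate Σ ρ_i t_i down to z_c; mantle fills any gap and the z_c terms cancel.
Column 1: x×2134 + 10.5×2700 + 17.5×2850 + (z_c − 28 − x)×3328
Column 2: 0.778×0 + 10.6×2701 + 18.3×2956 + (z_c − 0.778 − 28.9)×3328
The z_c×3328 term appears on both sides and cancels. Collect the known terms of each column as K = Σ(ρt)_known − 3328 × (depth of known layers): K_1 = 78225 − 3328×28 = −14959; K_2 = 82725.4 − 3328×(0.778 + 28.9) = −16042.984.
Balance: K_1 − x×(3328 − 2134) = K_2, so x = (K_1 − K_2)/(3328 − 2134) = 1083.98/1194 = 0.908 km.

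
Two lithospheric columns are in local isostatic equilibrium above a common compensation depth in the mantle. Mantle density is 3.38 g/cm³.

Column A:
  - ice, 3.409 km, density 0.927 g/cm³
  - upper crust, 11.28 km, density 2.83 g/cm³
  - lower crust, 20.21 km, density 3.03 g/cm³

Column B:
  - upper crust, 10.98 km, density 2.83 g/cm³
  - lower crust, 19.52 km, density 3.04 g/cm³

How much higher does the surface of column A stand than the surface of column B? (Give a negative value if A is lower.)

For any compensation level in the mantle, the mantle terms cancel and isostasy reduces to e = (Σt_A − Σt_B) − (Σ(ρt)_A − Σ(ρt)_B) / ρ_m.
Σt_A = 34.899 km; Σt_B = 30.5 km; Σ(ρt)_A = 96.318843; Σ(ρt)_B = 90.4142 (in km·g/cm³).
e = (34.899 − 30.5) − (96.318843 − 90.4142) / 3.38 = 2.65 km.

2.65 km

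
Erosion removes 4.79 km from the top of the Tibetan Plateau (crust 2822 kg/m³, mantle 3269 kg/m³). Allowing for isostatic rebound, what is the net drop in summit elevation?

0.655 km

Rebound u = e ρ_c/ρ_m = 4.79 km × 2822/3269 = 4.135 km.
Net surface drop = e − u = 4.79 km − 4.135 km = e (ρ_m − ρ_c)/ρ_m = 0.655 km.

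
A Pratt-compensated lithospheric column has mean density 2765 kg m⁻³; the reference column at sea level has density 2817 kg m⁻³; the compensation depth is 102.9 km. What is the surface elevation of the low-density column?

ρ_ref D = ρ (D + h) → h = D (ρ_ref − ρ)/ρ.
h = 102.9 km × (2817 − 2765)/2765 = 1.94 km.

1.94 km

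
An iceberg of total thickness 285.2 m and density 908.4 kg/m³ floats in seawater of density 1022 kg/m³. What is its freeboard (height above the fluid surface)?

31.7 m

Floating equilibrium: submerged depth d = t ρ_obj/ρ_fluid = 285.2 m × 908.4/1022 = 253.5 m.
Freeboard = t − d = 285.2 m − 253.5 m = 31.7 m.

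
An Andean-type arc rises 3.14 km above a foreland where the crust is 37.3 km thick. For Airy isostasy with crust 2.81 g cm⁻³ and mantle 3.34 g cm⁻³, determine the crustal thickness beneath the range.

Root depth r = h ρ_c / (ρ_m − ρ_c) = 3.14 km × 2.81 / 0.53 = 16.65 km.
Total thickness = T + h + r = 37.3 km + 3.14 km + 16.65 km = 57.1 km.

57.1 km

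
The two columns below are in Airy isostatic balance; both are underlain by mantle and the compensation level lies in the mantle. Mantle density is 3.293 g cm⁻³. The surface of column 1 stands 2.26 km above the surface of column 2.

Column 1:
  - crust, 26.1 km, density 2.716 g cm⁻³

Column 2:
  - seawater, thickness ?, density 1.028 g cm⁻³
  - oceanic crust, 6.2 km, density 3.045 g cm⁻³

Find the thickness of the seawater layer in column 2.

Take the compensation level at the base of the deeper column (depth z_c below the surface of column 1) and equate Σ ρ_i t_i down to z_c; mantle fills any gap and the z_c terms cancel.
Column 1: 26.1×2.716 + (z_c − 26.1)×3.293
Column 2: 2.26×0 + x×1.028 + 6.2×3.045 + (z_c − 2.26 − 6.2 − x)×3.293
The z_c×3.293 term appears on both sides and cancels. Collect the known terms of each column as K = Σ(ρt)_known − 3.293 × (depth of known layers): K_1 = 70.8876 − 3.293×26.1 = −15.0597; K_2 = 18.879 − 3.293×(2.26 + 6.2) = −8.97978.
Balance: K_1 = K_2 − x×(3.293 − 1.028), so x = (K_2 − K_1)/(3.293 − 1.028) = 6.07992/2.265 = 2.68 km.

2.68 km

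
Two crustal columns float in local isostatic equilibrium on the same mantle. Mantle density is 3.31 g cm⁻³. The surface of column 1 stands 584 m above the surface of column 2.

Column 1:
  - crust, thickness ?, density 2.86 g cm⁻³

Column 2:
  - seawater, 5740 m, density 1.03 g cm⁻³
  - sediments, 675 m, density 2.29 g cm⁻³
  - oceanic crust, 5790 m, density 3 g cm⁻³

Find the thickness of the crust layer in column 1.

Take the compensation level at the base of the deeper column (depth z_c below the surface of column 1) and equate Σ ρ_i t_i down to z_c; mantle fills any gap and the z_c terms cancel.
Column 1: x×2.86 + (z_c − 0 − x)×3.31
Column 2: 584×0 + 5740×1.03 + 675×2.29 + 5790×3 + (z_c − 584 − 12205)×3.31
The z_c×3.31 term appears on both sides and cancels. Collect the known terms of each column as K = Σ(ρt)_known − 3.31 × (depth of known layers): K_1 = 0 − 3.31×0 = 0; K_2 = 24827.95 − 3.31×(584 + 12205) = −17503.64.
Balance: K_1 − x×(3.31 − 2.86) = K_2, so x = (K_1 − K_2)/(3.31 − 2.86) = 17503.6/0.45 = 38900 m.

38900 m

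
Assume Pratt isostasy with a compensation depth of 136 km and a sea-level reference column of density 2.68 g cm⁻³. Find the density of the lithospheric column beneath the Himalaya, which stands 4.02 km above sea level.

Pratt balance: ρ_ref D = ρ (D + h).
ρ = ρ_ref D/(D + h) = 2.68 × 136 km/(136 km + 4.02 km) = 2.6 g cm⁻³.

2.6 g cm⁻³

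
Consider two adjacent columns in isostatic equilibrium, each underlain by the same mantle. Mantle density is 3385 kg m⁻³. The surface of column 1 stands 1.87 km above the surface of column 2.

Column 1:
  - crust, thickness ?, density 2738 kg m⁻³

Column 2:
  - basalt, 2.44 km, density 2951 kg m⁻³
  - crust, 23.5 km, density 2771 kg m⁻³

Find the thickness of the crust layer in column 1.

33.7 km

Take the compensation level at the base of the deeper column (depth z_c below the surface of column 1) and equate Σ ρ_i t_i down to z_c; mantle fills any gap and the z_c terms cancel.
Column 1: x×2738 + (z_c − 0 − x)×3385
Column 2: 1.87×0 + 2.44×2951 + 23.5×2771 + (z_c − 1.87 − 25.94)×3385
The z_c×3385 term appears on both sides and cancels. Collect the known terms of each column as K = Σ(ρt)_known − 3385 × (depth of known layers): K_1 = 0 − 3385×0 = 0; K_2 = 72318.94 − 3385×(1.87 + 25.94) = −21817.91.
Balance: K_1 − x×(3385 − 2738) = K_2, so x = (K_1 − K_2)/(3385 − 2738) = 21817.9/647 = 33.7 km.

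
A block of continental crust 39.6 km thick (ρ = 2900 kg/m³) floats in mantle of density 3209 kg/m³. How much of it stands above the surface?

3.81 km

Floating equilibrium: submerged depth d = t ρ_obj/ρ_fluid = 39.6 km × 2900/3209 = 35.79 km.
Freeboard = t − d = 39.6 km − 35.79 km = 3.81 km.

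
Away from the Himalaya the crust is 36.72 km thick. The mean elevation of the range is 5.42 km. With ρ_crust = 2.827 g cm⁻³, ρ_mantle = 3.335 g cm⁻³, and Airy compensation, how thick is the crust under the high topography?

72.3 km

Root depth r = h ρ_c / (ρ_m − ρ_c) = 5.42 km × 2.827 / 0.508 = 30.16 km.
Total thickness = T + h + r = 36.72 km + 5.42 km + 30.16 km = 72.3 km.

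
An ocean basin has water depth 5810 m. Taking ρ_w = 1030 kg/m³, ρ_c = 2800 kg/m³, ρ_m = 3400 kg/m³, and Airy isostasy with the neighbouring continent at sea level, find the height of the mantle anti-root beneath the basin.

17100 m

By Archimedes' principle applied to the lithosphere: replacing crust with seawater at the top is compensated by replacing crust with mantle at the base: d (ρ_c − ρ_w) = a (ρ_m − ρ_c).
a = d (ρ_c − ρ_w)/(ρ_m − ρ_c) = 5810 m × 1770/600 = 17100 m.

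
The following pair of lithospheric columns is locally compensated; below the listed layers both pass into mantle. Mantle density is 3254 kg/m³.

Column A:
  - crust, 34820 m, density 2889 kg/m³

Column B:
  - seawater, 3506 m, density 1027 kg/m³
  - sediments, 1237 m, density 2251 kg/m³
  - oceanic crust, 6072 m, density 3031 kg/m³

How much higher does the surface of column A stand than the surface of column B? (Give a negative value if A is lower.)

709 m

For any compensation level in the mantle, the mantle terms cancel and isostasy reduces to e = (Σt_A − Σt_B) − (Σ(ρt)_A − Σ(ρt)_B) / ρ_m.
Σt_A = 34820 m; Σt_B = 10815 m; Σ(ρt)_A = 100594980; Σ(ρt)_B = 24789381 (in m·kg/m³).
e = (34820 − 10815) − (100594980 − 24789381) / 3254 = 709 m.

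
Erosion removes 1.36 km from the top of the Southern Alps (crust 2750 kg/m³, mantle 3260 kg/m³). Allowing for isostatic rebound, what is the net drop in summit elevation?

0.213 km

Rebound u = e ρ_c/ρ_m = 1.36 km × 2750/3260 = 1.147 km.
Net surface drop = e − u = 1.36 km − 1.147 km = e (ρ_m − ρ_c)/ρ_m = 0.213 km.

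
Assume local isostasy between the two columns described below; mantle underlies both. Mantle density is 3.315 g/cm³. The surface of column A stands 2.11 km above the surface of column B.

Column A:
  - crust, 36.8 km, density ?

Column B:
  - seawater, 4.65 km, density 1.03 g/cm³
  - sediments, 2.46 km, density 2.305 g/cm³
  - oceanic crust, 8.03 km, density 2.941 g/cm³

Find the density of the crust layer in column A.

Take the compensation level at the base of the deeper column (depth z_c below the surface of column A) and equate Σ ρ_i t_i down to z_c; mantle fills any gap and the z_c terms cancel.
Column A: 36.8×ρ + (z_c − 36.8)×3.315
Column B: 2.11×0 + 4.65×1.03 + 2.46×2.305 + 8.03×2.941 + (z_c − 2.11 − 15.14)×3.315
The z_c×3.315 term appears on both sides and cancels. Collect the known terms of each column as K = Σ(ρt)_known − 3.315 × (depth of known layers): K_A = 0 − 3.315×36.8 = −121.992; K_B = 34.07603 − 3.315×(2.11 + 15.14) = −23.10772.
Balance: K_A + 36.8×ρ = K_B, so ρ = (K_B − K_A)/36.8 = 98.8843/36.8 = 2.69 g/cm³.

2.69 g/cm³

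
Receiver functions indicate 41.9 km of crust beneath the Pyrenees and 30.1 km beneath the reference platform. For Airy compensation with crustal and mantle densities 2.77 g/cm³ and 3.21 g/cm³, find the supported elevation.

Excess crust Δ = 41.9 km − 30.1 km = 11.8 km, split between elevation h and root r with h + r = Δ.
Airy balance ρ_c h = (ρ_m − ρ_c) r gives r = h ρ_c/(ρ_m − ρ_c), so h (1 + ρ_c/(ρ_m − ρ_c)) = Δ, i.e. h = Δ (ρ_m − ρ_c)/ρ_m.
h = 11.8 km × 0.44/3.21 = 1.62 km.

1.62 km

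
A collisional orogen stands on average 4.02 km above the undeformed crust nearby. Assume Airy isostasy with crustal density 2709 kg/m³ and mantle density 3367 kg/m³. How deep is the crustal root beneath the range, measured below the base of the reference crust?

16.6 km

Isostatic balance requires: the weight of the topography is balanced by the buoyancy of the root, ρ_c h = (ρ_m − ρ_c) r.
r = h · ρ_c / (ρ_m − ρ_c) = 4.02 km × 2709 / (3367 − 2709) = 16.6 km.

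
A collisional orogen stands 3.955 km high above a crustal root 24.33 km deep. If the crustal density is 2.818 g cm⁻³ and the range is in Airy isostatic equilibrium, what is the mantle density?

3.28 g cm⁻³

Airy balance: ρ_c h = (ρ_m − ρ_c) r → ρ_m = ρ_c (1 + h/r).
ρ_m = 2.818 × (1 + 3.955 km/24.33 km) = 3.28 g cm⁻³.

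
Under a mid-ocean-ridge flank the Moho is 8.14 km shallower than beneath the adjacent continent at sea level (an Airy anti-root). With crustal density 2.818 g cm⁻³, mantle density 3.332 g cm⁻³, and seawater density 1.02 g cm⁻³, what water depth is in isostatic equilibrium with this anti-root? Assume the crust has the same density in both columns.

Replacing a thickness d of crust by seawater at the top must be balanced by replacing crust with mantle at the base: d (ρ_c − ρ_w) = a (ρ_m − ρ_c).
d = a (ρ_m − ρ_c)/(ρ_c − ρ_w) = 8.14 km × 0.514/1.798 = 2.33 km.

2.33 km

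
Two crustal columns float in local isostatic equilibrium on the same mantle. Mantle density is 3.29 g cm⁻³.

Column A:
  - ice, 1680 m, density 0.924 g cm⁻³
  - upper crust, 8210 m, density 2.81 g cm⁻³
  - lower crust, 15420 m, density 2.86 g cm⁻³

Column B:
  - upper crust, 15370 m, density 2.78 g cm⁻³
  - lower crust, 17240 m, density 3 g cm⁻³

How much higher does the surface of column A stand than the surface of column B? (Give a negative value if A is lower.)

519 m

For any compensation level in the mantle, the mantle terms cancel and isostasy reduces to e = (Σt_A − Σt_B) − (Σ(ρt)_A − Σ(ρt)_B) / ρ_m.
Σt_A = 25310 m; Σt_B = 32610 m; Σ(ρt)_A = 68723.62; Σ(ρt)_B = 94448.6 (in m·g cm⁻³).
e = (25310 − 32610) − (68723.62 − 94448.6) / 3.29 = 519 m.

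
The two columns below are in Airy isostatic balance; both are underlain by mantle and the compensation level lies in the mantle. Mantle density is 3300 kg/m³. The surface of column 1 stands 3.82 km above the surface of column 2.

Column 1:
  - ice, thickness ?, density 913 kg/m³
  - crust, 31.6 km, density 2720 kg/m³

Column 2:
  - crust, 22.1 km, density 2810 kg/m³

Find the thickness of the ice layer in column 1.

2.14 km

Take the compensation level at the base of the deeper column (depth z_c below the surface of column 1) and equate Σ ρ_i t_i down to z_c; mantle fills any gap and the z_c terms cancel.
Column 1: x×913 + 31.6×2720 + (z_c − 31.6 − x)×3300
Column 2: 3.82×0 + 22.1×2810 + (z_c − 3.82 − 22.1)×3300
The z_c×3300 term appears on both sides and cancels. Collect the known terms of each column as K = Σ(ρt)_known − 3300 × (depth of known layers): K_1 = 85952 − 3300×31.6 = −18328; K_2 = 62101 − 3300×(3.82 + 22.1) = −23435.
Balance: K_1 − x×(3300 − 913) = K_2, so x = (K_1 − K_2)/(3300 − 913) = 5107/2387 = 2.14 km.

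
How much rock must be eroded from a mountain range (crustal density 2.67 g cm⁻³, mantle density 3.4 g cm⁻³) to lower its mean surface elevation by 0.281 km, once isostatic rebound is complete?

1.31 km

Net drop Δ = e − u = e − e ρ_c/ρ_m = e (ρ_m − ρ_c)/ρ_m.
e = Δ ρ_m/(ρ_m − ρ_c) = 0.281 km × 3.4/0.73 = 1.31 km.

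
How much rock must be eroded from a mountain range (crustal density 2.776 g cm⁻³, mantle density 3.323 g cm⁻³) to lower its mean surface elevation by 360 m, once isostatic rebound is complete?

Net drop Δ = e − u = e − e ρ_c/ρ_m = e (ρ_m − ρ_c)/ρ_m.
e = Δ ρ_m/(ρ_m − ρ_c) = 360 m × 3.323/0.547 = 2190 m.

2190 m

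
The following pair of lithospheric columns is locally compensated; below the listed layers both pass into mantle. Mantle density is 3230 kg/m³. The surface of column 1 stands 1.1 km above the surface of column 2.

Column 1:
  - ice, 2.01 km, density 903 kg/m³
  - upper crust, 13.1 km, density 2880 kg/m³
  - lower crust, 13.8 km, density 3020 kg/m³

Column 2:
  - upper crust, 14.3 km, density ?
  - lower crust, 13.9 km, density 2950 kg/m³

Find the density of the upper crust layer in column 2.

2900 kg/m³

Take the compensation level at the base of the deeper column (depth z_c below the surface of column 1) and equate Σ ρ_i t_i down to z_c; mantle fills any gap and the z_c terms cancel.
Column 1: 2.01×903 + 13.1×2880 + 13.8×3020 + (z_c − 28.91)×3230
Column 2: 1.1×0 + 14.3×ρ + 13.9×2950 + (z_c − 1.1 − 28.2)×3230
The z_c×3230 term appears on both sides and cancels. Collect the known terms of each column as K = Σ(ρt)_known − 3230 × (depth of known layers): K_1 = 81219.03 − 3230×28.91 = −12160.27; K_2 = 41005 − 3230×(1.1 + 28.2) = −53634.
Balance: K_1 = K_2 + 14.3×ρ, so ρ = (K_1 − K_2)/14.3 = 41473.7/14.3 = 2900 kg/m³.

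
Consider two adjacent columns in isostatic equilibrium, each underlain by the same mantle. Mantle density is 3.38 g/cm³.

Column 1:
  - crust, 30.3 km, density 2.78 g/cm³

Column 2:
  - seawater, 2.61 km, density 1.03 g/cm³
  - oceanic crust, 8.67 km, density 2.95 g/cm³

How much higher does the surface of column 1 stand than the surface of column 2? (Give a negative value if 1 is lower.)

2.46 km

For any compensation level in the mantle, the mantle terms cancel and isostasy reduces to e = (Σt_1 − Σt_2) − (Σ(ρt)_1 − Σ(ρt)_2) / ρ_m.
Σt_1 = 30.3 km; Σt_2 = 11.28 km; Σ(ρt)_1 = 84.234; Σ(ρt)_2 = 28.2648 (in km·g/cm³).
e = (30.3 − 11.28) − (84.234 − 28.2648) / 3.38 = 2.46 km.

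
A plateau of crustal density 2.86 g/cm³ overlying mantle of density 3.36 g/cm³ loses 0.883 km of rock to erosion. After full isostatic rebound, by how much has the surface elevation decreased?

0.131 km

Rebound u = e ρ_c/ρ_m = 0.883 km × 2.86/3.36 = 0.7516 km.
Net surface drop = e − u = 0.883 km − 0.7516 km = e (ρ_m − ρ_c)/ρ_m = 0.131 km.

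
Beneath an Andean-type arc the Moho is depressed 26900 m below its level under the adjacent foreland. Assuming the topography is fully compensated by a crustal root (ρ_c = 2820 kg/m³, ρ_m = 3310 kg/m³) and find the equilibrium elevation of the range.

Isostatic balance requires: ρ_c h = (ρ_m − ρ_c) r.
h = r (ρ_m − ρ_c) / ρ_c = 26900 m × (3310 − 2820) / 2820 = 4670 m.

4670 m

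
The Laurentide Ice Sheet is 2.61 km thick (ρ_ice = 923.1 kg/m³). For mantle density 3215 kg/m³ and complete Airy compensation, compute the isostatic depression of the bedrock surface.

0.749 km

In Airy isostatic equilibrium: the ice load ρ_ice t is balanced by mantle displaced below, ρ_m s.
s = t ρ_ice / ρ_m = 2.61 km × 923.1/3215 = 0.749 km.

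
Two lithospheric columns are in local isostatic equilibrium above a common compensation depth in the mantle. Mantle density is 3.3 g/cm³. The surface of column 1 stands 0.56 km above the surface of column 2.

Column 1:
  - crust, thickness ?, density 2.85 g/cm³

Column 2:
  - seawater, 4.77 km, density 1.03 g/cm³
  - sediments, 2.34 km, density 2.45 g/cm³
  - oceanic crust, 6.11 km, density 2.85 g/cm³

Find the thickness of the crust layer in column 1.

38.7 km

Take the compensation level at the base of the deeper column (depth z_c below the surface of column 1) and equate Σ ρ_i t_i down to z_c; mantle fills any gap and the z_c terms cancel.
Column 1: x×2.85 + (z_c − 0 − x)×3.3
Column 2: 0.56×0 + 4.77×1.03 + 2.34×2.45 + 6.11×2.85 + (z_c − 0.56 − 13.22)×3.3
The z_c×3.3 term appears on both sides and cancels. Collect the known terms of each column as K = Σ(ρt)_known − 3.3 × (depth of known layers): K_1 = 0 − 3.3×0 = 0; K_2 = 28.0596 − 3.3×(0.56 + 13.22) = −17.4144.
Balance: K_1 − x×(3.3 − 2.85) = K_2, so x = (K_1 − K_2)/(3.3 − 2.85) = 17.4144/0.45 = 38.7 km.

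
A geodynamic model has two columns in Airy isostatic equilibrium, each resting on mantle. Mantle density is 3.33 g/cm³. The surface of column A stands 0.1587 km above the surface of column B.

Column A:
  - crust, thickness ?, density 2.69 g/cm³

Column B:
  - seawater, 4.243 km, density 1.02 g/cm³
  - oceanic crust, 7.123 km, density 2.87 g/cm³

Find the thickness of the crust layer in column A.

Take the compensation level at the base of the deeper column (depth z_c below the surface of column A) and equate Σ ρ_i t_i down to z_c; mantle fills any gap and the z_c terms cancel.
Column A: x×2.69 + (z_c − 0 − x)×3.33
Column B: 0.1587×0 + 4.243×1.02 + 7.123×2.87 + (z_c − 0.1587 − 11.366)×3.33
The z_c×3.33 term appears on both sides and cancels. Collect the known terms of each column as K = Σ(ρt)_known − 3.33 × (depth of known layers): K_A = 0 − 3.33×0 = 0; K_B = 24.77087 − 3.33×(0.1587 + 11.366) = −13.606381.
Balance: K_A − x×(3.33 − 2.69) = K_B, so x = (K_A − K_B)/(3.33 − 2.69) = 13.6064/0.64 = 21.3 km.

21.3 km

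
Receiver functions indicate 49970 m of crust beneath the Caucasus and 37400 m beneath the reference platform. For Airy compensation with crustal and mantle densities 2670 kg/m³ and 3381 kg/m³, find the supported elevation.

2640 m

Excess crust Δ = 49970 m − 37400 m = 12570 m, split between elevation h and root r with h + r = Δ.
Airy balance ρ_c h = (ρ_m − ρ_c) r gives r = h ρ_c/(ρ_m − ρ_c), so h (1 + ρ_c/(ρ_m − ρ_c)) = Δ, i.e. h = Δ (ρ_m − ρ_c)/ρ_m.
h = 12570 m × 711/3381 = 2640 m.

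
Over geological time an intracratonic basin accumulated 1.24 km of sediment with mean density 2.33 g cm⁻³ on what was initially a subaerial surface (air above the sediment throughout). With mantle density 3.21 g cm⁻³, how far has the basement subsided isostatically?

0.9 km

Subaerial load: s = t ρ_sed / ρ_m = 1.24 km × 2.33/3.21 = 0.9 km.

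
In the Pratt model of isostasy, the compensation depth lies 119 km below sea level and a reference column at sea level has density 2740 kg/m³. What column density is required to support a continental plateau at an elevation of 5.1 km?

Pratt balance: ρ_ref D = ρ (D + h).
ρ = ρ_ref D/(D + h) = 2740 × 119 km/(119 km + 5.1 km) = 2630 kg/m³.

2630 kg/m³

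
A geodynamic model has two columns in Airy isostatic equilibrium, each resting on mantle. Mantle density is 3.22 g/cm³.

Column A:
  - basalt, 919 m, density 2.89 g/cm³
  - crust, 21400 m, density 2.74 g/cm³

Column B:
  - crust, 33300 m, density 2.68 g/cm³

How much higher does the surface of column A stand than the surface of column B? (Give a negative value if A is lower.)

−2300 m

For any compensation level in the mantle, the mantle terms cancel and isostasy reduces to e = (Σt_A − Σt_B) − (Σ(ρt)_A − Σ(ρt)_B) / ρ_m.
Σt_A = 22319 m; Σt_B = 33300 m; Σ(ρt)_A = 61291.91; Σ(ρt)_B = 89244 (in m·g/cm³).
e = (22319 − 33300) − (61291.91 − 89244) / 3.22 = −2300 m.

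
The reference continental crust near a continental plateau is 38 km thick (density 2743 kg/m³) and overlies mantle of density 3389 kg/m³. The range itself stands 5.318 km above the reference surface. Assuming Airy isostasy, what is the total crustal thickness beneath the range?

Root depth r = h ρ_c / (ρ_m − ρ_c) = 5.318 km × 2743 / 646 = 22.58 km.
Total thickness = T + h + r = 38 km + 5.318 km + 22.58 km = 65.9 km.

65.9 km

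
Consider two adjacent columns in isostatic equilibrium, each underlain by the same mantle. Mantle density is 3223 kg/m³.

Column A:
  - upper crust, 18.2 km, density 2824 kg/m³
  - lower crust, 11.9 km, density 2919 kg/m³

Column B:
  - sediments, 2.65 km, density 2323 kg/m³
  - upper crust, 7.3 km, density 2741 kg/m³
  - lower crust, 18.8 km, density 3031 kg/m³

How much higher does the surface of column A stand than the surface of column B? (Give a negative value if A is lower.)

0.424 km

For any compensation level in the mantle, the mantle terms cancel and isostasy reduces to e = (Σt_A − Σt_B) − (Σ(ρt)_A − Σ(ρt)_B) / ρ_m.
Σt_A = 30.1 km; Σt_B = 28.75 km; Σ(ρt)_A = 86132.9; Σ(ρt)_B = 83148.05 (in km·kg/m³).
e = (30.1 − 28.75) − (86132.9 − 83148.05) / 3223 = 0.424 km.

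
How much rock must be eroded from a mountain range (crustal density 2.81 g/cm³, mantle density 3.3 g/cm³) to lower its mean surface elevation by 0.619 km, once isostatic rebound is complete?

Net drop Δ = e − u = e − e ρ_c/ρ_m = e (ρ_m − ρ_c)/ρ_m.
e = Δ ρ_m/(ρ_m − ρ_c) = 0.619 km × 3.3/0.49 = 4.17 km.

4.17 km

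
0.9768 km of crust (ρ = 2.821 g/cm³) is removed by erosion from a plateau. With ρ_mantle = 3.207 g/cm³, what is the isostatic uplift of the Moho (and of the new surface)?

0.859 km

Unloading: uplift u = e ρ_c/ρ_m = 0.9768 km × 2.821/3.207 = 0.859 km.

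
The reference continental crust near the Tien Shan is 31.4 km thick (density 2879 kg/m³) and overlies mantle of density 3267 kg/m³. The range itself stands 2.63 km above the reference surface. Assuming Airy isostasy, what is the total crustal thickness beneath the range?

Root depth r = h ρ_c / (ρ_m − ρ_c) = 2.63 km × 2879 / 388 = 19.51 km.
Total thickness = T + h + r = 31.4 km + 2.63 km + 19.51 km = 53.5 km.

53.5 km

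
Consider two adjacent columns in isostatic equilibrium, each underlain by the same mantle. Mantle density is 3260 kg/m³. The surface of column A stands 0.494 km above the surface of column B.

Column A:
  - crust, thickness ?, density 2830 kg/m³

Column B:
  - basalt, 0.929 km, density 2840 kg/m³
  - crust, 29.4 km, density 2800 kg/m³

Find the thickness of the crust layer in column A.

36.1 km

Take the compensation level at the base of the deeper column (depth z_c below the surface of column A) and equate Σ ρ_i t_i down to z_c; mantle fills any gap and the z_c terms cancel.
Column A: x×2830 + (z_c − 0 − x)×3260
Column B: 0.494×0 + 0.929×2840 + 29.4×2800 + (z_c − 0.494 − 30.329)×3260
The z_c×3260 term appears on both sides and cancels. Collect the known terms of each column as K = Σ(ρt)_known − 3260 × (depth of known layers): K_A = 0 − 3260×0 = 0; K_B = 84958.36 − 3260×(0.494 + 30.329) = −15524.62.
Balance: K_A − x×(3260 − 2830) = K_B, so x = (K_A − K_B)/(3260 − 2830) = 15524.6/430 = 36.1 km.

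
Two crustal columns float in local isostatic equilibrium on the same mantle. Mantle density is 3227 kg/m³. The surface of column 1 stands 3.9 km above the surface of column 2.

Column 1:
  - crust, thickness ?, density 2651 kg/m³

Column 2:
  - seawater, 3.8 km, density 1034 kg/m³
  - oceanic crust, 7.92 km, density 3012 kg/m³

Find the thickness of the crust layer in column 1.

Take the compensation level at the base of the deeper column (depth z_c below the surface of column 1) and equate Σ ρ_i t_i down to z_c; mantle fills any gap and the z_c terms cancel.
Column 1: x×2651 + (z_c − 0 − x)×3227
Column 2: 3.9×0 + 3.8×1034 + 7.92×3012 + (z_c − 3.9 − 11.72)×3227
The z_c×3227 term appears on both sides and cancels. Collect the known terms of each column as K = Σ(ρt)_known − 3227 × (depth of known layers): K_1 = 0 − 3227×0 = 0; K_2 = 27784.24 − 3227×(3.9 + 11.72) = −22621.5.
Balance: K_1 − x×(3227 − 2651) = K_2, so x = (K_1 − K_2)/(3227 − 2651) = 22621.5/576 = 39.3 km.

39.3 km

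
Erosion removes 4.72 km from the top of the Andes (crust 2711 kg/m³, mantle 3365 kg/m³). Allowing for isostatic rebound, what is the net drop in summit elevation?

0.917 km

Rebound u = e ρ_c/ρ_m = 4.72 km × 2711/3365 = 3.803 km.
Net surface drop = e − u = 4.72 km − 3.803 km = e (ρ_m − ρ_c)/ρ_m = 0.917 km.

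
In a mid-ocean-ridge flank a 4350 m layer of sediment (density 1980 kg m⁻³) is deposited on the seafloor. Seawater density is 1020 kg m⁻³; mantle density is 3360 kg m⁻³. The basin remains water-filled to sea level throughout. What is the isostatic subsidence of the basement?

Submarine loading: the sediment displaces seawater, and the subsidence is in turn flooded, so s (ρ_m − ρ_w) = t (ρ_sed − ρ_w).
s = 4350 m × (1980 − 1020) / (3360 − 1020) = 1780 m.

1780 m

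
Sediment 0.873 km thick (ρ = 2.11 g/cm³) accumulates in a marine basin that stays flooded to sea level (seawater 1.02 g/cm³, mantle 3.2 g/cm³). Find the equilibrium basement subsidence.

Submarine loading: the sediment displaces seawater, and the subsidence is in turn flooded, so s (ρ_m − ρ_w) = t (ρ_sed − ρ_w).
s = 0.873 km × (2.11 − 1.02) / (3.2 − 1.02) = 0.436 km.

0.436 km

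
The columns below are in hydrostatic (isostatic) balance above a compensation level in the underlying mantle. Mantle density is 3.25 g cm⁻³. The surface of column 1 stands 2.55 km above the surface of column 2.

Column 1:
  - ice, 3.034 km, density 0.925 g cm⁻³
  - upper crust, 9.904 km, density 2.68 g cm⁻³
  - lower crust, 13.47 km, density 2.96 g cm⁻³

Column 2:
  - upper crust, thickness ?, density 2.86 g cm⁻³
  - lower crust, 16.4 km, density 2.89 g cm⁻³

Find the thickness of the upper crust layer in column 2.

6.19 km

Take the compensation level at the base of the deeper column (depth z_c below the surface of column 1) and equate Σ ρ_i t_i down to z_c; mantle fills any gap and the z_c terms cancel.
Column 1: 3.034×0.925 + 9.904×2.68 + 13.47×2.96 + (z_c − 26.408)×3.25
Column 2: 2.55×0 + x×2.86 + 16.4×2.89 + (z_c − 2.55 − 16.4 − x)×3.25
The z_c×3.25 term appears on both sides and cancels. Collect the known terms of each column as K = Σ(ρt)_known − 3.25 × (depth of known layers): K_1 = 69.22037 − 3.25×26.408 = −16.60563; K_2 = 47.396 − 3.25×(2.55 + 16.4) = −14.1915.
Balance: K_1 = K_2 − x×(3.25 − 2.86), so x = (K_2 − K_1)/(3.25 − 2.86) = 2.41413/0.39 = 6.19 km.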